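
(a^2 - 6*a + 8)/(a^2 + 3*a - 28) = (a - 2)/(a + 7)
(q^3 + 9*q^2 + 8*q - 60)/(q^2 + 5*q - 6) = (q^2 + 3*q - 10)/(q - 1)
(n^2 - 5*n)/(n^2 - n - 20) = n/(n + 4)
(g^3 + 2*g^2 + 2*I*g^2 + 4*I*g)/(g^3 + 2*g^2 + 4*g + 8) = g/(g - 2*I)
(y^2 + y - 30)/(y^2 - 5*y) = (y + 6)/y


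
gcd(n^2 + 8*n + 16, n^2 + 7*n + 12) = n + 4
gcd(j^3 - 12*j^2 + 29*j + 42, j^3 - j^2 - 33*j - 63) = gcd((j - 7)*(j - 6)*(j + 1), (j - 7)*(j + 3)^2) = j - 7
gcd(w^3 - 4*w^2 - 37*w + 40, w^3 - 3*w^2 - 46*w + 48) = w^2 - 9*w + 8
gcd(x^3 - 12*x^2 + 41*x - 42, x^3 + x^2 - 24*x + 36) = x^2 - 5*x + 6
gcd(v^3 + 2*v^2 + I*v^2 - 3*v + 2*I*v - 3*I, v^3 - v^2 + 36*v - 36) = v - 1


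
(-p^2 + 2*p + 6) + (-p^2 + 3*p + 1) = -2*p^2 + 5*p + 7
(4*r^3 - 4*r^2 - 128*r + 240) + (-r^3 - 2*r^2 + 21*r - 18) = 3*r^3 - 6*r^2 - 107*r + 222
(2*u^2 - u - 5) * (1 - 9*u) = -18*u^3 + 11*u^2 + 44*u - 5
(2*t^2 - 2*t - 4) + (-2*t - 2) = 2*t^2 - 4*t - 6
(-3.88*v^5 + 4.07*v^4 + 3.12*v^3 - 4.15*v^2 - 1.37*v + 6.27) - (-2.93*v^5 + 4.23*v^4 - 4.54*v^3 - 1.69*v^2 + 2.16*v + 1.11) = -0.95*v^5 - 0.16*v^4 + 7.66*v^3 - 2.46*v^2 - 3.53*v + 5.16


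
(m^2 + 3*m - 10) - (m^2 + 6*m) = -3*m - 10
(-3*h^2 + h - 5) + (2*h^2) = -h^2 + h - 5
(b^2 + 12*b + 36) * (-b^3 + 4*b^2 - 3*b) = -b^5 - 8*b^4 + 9*b^3 + 108*b^2 - 108*b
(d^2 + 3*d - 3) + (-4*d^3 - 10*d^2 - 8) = -4*d^3 - 9*d^2 + 3*d - 11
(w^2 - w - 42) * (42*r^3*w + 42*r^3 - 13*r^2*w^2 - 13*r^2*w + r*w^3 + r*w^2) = 42*r^3*w^3 - 1806*r^3*w - 1764*r^3 - 13*r^2*w^4 + 559*r^2*w^2 + 546*r^2*w + r*w^5 - 43*r*w^3 - 42*r*w^2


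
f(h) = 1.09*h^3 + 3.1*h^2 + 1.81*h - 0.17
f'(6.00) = 156.73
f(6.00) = 357.73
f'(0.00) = 1.81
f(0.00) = -0.17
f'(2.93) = 48.05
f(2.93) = 59.16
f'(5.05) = 116.51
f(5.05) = 228.41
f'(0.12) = 2.60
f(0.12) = 0.09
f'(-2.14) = 3.52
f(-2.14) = -0.53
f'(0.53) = 6.01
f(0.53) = 1.82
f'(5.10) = 118.48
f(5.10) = 234.28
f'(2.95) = 48.56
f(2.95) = 60.13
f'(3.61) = 66.81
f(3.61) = 98.04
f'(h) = 3.27*h^2 + 6.2*h + 1.81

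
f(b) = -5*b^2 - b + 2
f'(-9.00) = 89.00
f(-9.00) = -394.00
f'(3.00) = -31.00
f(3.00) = -46.00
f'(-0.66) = 5.60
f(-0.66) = 0.48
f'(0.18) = -2.80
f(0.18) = 1.66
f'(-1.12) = 10.20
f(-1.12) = -3.15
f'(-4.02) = 39.20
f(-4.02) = -74.78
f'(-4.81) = 47.10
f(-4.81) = -108.87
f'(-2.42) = 23.20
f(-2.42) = -24.86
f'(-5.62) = 55.20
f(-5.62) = -150.30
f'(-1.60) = 15.00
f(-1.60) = -9.20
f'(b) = -10*b - 1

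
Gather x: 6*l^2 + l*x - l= 6*l^2 + l*x - l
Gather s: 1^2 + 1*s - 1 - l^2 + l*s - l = -l^2 - l + s*(l + 1)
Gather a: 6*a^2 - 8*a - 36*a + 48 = 6*a^2 - 44*a + 48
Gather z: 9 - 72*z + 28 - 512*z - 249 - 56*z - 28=-640*z - 240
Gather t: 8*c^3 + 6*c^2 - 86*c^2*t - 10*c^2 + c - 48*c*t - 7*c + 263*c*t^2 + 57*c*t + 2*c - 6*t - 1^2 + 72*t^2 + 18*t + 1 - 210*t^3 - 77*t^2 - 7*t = 8*c^3 - 4*c^2 - 4*c - 210*t^3 + t^2*(263*c - 5) + t*(-86*c^2 + 9*c + 5)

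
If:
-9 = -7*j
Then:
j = 9/7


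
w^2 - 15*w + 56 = (w - 8)*(w - 7)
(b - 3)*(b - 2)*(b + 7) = b^3 + 2*b^2 - 29*b + 42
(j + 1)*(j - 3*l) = j^2 - 3*j*l + j - 3*l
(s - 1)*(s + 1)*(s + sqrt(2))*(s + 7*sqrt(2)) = s^4 + 8*sqrt(2)*s^3 + 13*s^2 - 8*sqrt(2)*s - 14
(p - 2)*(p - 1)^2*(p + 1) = p^4 - 3*p^3 + p^2 + 3*p - 2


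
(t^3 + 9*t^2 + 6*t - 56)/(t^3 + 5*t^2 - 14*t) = (t + 4)/t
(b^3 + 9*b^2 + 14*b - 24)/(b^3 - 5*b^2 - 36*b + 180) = (b^2 + 3*b - 4)/(b^2 - 11*b + 30)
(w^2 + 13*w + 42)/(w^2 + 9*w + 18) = (w + 7)/(w + 3)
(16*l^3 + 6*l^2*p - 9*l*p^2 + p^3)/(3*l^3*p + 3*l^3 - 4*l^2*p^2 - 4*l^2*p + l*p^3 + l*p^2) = (16*l^3 + 6*l^2*p - 9*l*p^2 + p^3)/(l*(3*l^2*p + 3*l^2 - 4*l*p^2 - 4*l*p + p^3 + p^2))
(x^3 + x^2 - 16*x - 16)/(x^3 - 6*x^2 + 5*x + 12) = (x + 4)/(x - 3)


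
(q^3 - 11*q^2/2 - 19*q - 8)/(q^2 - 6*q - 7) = (-q^3 + 11*q^2/2 + 19*q + 8)/(-q^2 + 6*q + 7)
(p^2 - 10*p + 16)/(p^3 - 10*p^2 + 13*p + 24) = (p - 2)/(p^2 - 2*p - 3)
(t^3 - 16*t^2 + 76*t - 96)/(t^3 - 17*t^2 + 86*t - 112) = (t - 6)/(t - 7)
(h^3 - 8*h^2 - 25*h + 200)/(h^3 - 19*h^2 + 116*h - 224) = (h^2 - 25)/(h^2 - 11*h + 28)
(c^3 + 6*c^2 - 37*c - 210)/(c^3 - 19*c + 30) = (c^2 + c - 42)/(c^2 - 5*c + 6)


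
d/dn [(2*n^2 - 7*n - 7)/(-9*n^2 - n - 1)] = 65*n*(-n - 2)/(81*n^4 + 18*n^3 + 19*n^2 + 2*n + 1)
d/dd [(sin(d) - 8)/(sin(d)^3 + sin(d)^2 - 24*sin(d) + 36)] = (-2*sin(d)^3 + 23*sin(d)^2 + 16*sin(d) - 156)*cos(d)/(sin(d)^3 + sin(d)^2 - 24*sin(d) + 36)^2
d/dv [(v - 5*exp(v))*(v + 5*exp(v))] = 2*v - 50*exp(2*v)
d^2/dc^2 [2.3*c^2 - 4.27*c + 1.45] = 4.60000000000000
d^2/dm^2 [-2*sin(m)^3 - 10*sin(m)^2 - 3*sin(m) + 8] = 18*sin(m)^3 + 40*sin(m)^2 - 9*sin(m) - 20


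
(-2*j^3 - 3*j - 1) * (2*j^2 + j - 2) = -4*j^5 - 2*j^4 - 2*j^3 - 5*j^2 + 5*j + 2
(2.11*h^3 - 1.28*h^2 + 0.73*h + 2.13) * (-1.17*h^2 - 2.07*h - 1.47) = -2.4687*h^5 - 2.8701*h^4 - 1.3062*h^3 - 2.1216*h^2 - 5.4822*h - 3.1311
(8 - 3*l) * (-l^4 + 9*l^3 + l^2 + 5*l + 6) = 3*l^5 - 35*l^4 + 69*l^3 - 7*l^2 + 22*l + 48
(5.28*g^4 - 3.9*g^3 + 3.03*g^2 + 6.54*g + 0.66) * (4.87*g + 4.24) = 25.7136*g^5 + 3.3942*g^4 - 1.7799*g^3 + 44.697*g^2 + 30.9438*g + 2.7984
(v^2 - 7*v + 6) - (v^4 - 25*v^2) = -v^4 + 26*v^2 - 7*v + 6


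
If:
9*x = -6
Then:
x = -2/3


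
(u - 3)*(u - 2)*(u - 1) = u^3 - 6*u^2 + 11*u - 6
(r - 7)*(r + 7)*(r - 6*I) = r^3 - 6*I*r^2 - 49*r + 294*I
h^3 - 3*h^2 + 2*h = h*(h - 2)*(h - 1)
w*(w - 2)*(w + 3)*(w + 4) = w^4 + 5*w^3 - 2*w^2 - 24*w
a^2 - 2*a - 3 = (a - 3)*(a + 1)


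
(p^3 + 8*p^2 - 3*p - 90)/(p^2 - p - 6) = (p^2 + 11*p + 30)/(p + 2)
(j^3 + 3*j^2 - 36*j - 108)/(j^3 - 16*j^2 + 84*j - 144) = (j^2 + 9*j + 18)/(j^2 - 10*j + 24)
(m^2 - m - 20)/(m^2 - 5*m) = (m + 4)/m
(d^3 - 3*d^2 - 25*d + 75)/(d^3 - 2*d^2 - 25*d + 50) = (d - 3)/(d - 2)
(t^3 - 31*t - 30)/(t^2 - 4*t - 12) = (t^2 + 6*t + 5)/(t + 2)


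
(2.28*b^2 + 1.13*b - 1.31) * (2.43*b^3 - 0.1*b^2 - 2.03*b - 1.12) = 5.5404*b^5 + 2.5179*b^4 - 7.9247*b^3 - 4.7165*b^2 + 1.3937*b + 1.4672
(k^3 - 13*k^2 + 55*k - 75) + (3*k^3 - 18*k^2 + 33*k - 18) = 4*k^3 - 31*k^2 + 88*k - 93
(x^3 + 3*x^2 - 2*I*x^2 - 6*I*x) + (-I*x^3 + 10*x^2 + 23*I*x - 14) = x^3 - I*x^3 + 13*x^2 - 2*I*x^2 + 17*I*x - 14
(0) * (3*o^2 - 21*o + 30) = 0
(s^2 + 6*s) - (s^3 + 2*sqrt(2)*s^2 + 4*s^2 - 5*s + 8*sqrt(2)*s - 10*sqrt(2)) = -s^3 - 3*s^2 - 2*sqrt(2)*s^2 - 8*sqrt(2)*s + 11*s + 10*sqrt(2)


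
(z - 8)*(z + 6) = z^2 - 2*z - 48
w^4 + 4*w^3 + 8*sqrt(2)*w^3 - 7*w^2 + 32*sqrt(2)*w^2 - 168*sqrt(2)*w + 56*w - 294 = (w - 3)*(w + 7)*(w + sqrt(2))*(w + 7*sqrt(2))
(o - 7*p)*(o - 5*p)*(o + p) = o^3 - 11*o^2*p + 23*o*p^2 + 35*p^3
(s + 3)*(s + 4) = s^2 + 7*s + 12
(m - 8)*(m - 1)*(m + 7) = m^3 - 2*m^2 - 55*m + 56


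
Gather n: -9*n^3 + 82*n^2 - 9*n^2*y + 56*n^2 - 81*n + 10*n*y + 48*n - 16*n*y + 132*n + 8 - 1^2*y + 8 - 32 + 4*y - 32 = -9*n^3 + n^2*(138 - 9*y) + n*(99 - 6*y) + 3*y - 48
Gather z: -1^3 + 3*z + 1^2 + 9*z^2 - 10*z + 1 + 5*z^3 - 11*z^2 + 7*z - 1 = 5*z^3 - 2*z^2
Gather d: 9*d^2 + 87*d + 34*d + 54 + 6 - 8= 9*d^2 + 121*d + 52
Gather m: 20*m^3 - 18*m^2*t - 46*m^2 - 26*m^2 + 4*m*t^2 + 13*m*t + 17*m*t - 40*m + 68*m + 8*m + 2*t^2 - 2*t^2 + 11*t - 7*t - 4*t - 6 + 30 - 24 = 20*m^3 + m^2*(-18*t - 72) + m*(4*t^2 + 30*t + 36)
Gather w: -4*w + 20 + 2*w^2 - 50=2*w^2 - 4*w - 30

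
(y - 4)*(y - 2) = y^2 - 6*y + 8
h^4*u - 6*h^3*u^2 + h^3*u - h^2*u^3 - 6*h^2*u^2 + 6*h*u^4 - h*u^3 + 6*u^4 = (h - 6*u)*(h - u)*(h + u)*(h*u + u)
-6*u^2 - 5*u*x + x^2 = (-6*u + x)*(u + x)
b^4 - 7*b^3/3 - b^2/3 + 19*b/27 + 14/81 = (b - 7/3)*(b - 2/3)*(b + 1/3)^2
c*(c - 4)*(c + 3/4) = c^3 - 13*c^2/4 - 3*c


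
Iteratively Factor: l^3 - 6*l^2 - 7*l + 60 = (l - 5)*(l^2 - l - 12) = (l - 5)*(l - 4)*(l + 3)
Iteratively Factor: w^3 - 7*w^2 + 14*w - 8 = (w - 4)*(w^2 - 3*w + 2) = (w - 4)*(w - 2)*(w - 1)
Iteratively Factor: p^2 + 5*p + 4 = (p + 4)*(p + 1)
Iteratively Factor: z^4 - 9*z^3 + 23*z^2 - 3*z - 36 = (z - 4)*(z^3 - 5*z^2 + 3*z + 9) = (z - 4)*(z + 1)*(z^2 - 6*z + 9) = (z - 4)*(z - 3)*(z + 1)*(z - 3)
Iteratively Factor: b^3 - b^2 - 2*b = (b + 1)*(b^2 - 2*b) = (b - 2)*(b + 1)*(b)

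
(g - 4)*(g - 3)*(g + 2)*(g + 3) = g^4 - 2*g^3 - 17*g^2 + 18*g + 72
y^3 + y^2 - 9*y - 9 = (y - 3)*(y + 1)*(y + 3)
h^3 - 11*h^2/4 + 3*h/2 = h*(h - 2)*(h - 3/4)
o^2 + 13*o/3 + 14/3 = (o + 2)*(o + 7/3)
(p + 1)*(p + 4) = p^2 + 5*p + 4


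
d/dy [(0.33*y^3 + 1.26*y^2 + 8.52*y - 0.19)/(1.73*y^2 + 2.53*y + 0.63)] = (0.5709*y^4 + 1.6698*y^3 - 10.9281*y^2 + 2.245*y + 5.8483)/(2.9929*y^4 + 8.7538*y^3 + 8.5807*y^2 + 3.1878*y + 0.3969)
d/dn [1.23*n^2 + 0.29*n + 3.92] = 2.46*n + 0.29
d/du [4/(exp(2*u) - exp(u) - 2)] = (4 - 8*exp(u))*exp(u)/(-exp(2*u) + exp(u) + 2)^2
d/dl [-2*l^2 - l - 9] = -4*l - 1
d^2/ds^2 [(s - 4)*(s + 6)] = 2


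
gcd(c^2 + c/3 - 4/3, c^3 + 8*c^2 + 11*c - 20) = c - 1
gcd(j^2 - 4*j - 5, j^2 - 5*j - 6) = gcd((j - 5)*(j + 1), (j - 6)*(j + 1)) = j + 1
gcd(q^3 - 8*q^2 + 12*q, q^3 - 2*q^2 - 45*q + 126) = q - 6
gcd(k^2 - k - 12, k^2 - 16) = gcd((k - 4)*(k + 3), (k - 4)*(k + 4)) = k - 4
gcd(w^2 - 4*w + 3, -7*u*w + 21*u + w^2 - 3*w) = w - 3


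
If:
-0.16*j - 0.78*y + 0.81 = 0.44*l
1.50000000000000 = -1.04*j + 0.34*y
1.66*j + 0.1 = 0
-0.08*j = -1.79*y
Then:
No Solution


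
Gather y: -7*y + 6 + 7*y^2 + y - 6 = 7*y^2 - 6*y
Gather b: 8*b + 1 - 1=8*b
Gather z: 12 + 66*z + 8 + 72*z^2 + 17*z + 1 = 72*z^2 + 83*z + 21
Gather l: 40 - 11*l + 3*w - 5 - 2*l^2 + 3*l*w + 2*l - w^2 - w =-2*l^2 + l*(3*w - 9) - w^2 + 2*w + 35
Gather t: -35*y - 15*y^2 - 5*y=-15*y^2 - 40*y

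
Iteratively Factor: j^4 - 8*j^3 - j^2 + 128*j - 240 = (j - 3)*(j^3 - 5*j^2 - 16*j + 80) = (j - 3)*(j + 4)*(j^2 - 9*j + 20) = (j - 4)*(j - 3)*(j + 4)*(j - 5)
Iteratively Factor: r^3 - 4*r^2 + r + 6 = (r - 3)*(r^2 - r - 2) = (r - 3)*(r - 2)*(r + 1)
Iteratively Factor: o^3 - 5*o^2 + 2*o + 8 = (o + 1)*(o^2 - 6*o + 8) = (o - 2)*(o + 1)*(o - 4)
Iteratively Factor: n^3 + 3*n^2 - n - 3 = (n - 1)*(n^2 + 4*n + 3) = (n - 1)*(n + 1)*(n + 3)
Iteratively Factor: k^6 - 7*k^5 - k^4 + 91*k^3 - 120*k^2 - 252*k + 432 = (k - 3)*(k^5 - 4*k^4 - 13*k^3 + 52*k^2 + 36*k - 144) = (k - 4)*(k - 3)*(k^4 - 13*k^2 + 36) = (k - 4)*(k - 3)*(k + 3)*(k^3 - 3*k^2 - 4*k + 12) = (k - 4)*(k - 3)*(k + 2)*(k + 3)*(k^2 - 5*k + 6) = (k - 4)*(k - 3)^2*(k + 2)*(k + 3)*(k - 2)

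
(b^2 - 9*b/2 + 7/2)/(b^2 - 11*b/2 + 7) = (b - 1)/(b - 2)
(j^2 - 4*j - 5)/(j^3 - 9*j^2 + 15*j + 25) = 1/(j - 5)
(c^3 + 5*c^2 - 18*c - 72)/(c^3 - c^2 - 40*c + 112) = (c^2 + 9*c + 18)/(c^2 + 3*c - 28)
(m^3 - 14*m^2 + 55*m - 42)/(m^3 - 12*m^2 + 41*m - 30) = (m - 7)/(m - 5)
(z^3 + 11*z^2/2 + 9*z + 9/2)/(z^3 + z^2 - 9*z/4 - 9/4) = 2*(z + 3)/(2*z - 3)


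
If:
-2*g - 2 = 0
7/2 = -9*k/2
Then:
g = -1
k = -7/9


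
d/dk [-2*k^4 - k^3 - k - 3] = -8*k^3 - 3*k^2 - 1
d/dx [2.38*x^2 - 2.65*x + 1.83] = 4.76*x - 2.65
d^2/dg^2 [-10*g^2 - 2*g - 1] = -20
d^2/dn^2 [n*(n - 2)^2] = 6*n - 8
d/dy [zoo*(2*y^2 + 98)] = zoo*y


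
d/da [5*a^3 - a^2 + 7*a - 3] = 15*a^2 - 2*a + 7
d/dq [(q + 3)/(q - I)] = (-3 - I)/(q - I)^2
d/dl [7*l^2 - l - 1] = 14*l - 1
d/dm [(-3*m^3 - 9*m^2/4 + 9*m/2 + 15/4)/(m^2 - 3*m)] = 3*(-4*m^4 + 24*m^3 + 3*m^2 - 10*m + 15)/(4*m^2*(m^2 - 6*m + 9))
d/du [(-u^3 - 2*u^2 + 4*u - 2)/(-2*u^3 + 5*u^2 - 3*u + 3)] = (-9*u^4 + 22*u^3 - 35*u^2 + 8*u + 6)/(4*u^6 - 20*u^5 + 37*u^4 - 42*u^3 + 39*u^2 - 18*u + 9)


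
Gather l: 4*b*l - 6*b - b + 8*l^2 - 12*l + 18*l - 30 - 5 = -7*b + 8*l^2 + l*(4*b + 6) - 35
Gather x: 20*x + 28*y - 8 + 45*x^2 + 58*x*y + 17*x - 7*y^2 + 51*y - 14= 45*x^2 + x*(58*y + 37) - 7*y^2 + 79*y - 22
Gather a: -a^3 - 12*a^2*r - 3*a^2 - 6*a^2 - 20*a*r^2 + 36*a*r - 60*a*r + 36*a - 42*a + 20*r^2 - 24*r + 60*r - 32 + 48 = -a^3 + a^2*(-12*r - 9) + a*(-20*r^2 - 24*r - 6) + 20*r^2 + 36*r + 16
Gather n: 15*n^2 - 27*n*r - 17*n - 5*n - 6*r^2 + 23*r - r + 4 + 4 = 15*n^2 + n*(-27*r - 22) - 6*r^2 + 22*r + 8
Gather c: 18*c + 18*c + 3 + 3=36*c + 6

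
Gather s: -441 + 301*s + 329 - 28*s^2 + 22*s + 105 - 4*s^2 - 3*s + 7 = -32*s^2 + 320*s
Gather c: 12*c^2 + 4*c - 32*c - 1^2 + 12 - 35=12*c^2 - 28*c - 24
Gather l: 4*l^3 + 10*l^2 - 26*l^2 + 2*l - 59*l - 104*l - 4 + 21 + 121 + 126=4*l^3 - 16*l^2 - 161*l + 264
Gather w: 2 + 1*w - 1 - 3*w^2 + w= -3*w^2 + 2*w + 1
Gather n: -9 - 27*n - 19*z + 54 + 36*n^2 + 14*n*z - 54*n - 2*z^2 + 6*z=36*n^2 + n*(14*z - 81) - 2*z^2 - 13*z + 45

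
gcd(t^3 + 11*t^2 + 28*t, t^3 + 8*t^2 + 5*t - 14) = t + 7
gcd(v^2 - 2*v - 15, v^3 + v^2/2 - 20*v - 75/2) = v^2 - 2*v - 15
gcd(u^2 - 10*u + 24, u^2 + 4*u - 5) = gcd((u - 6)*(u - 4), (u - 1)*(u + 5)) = 1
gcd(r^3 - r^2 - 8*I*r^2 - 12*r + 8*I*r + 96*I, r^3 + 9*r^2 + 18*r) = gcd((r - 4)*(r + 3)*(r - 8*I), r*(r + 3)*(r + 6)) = r + 3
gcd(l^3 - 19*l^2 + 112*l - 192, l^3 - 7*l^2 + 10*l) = 1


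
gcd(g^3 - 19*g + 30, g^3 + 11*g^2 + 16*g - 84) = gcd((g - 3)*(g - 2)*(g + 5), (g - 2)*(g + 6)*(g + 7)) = g - 2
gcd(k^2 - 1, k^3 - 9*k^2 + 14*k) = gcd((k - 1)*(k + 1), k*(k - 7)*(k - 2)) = 1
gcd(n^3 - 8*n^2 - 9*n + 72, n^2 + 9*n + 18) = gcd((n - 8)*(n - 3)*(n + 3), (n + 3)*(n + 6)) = n + 3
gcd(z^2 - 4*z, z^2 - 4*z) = z^2 - 4*z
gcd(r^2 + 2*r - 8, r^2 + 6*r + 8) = r + 4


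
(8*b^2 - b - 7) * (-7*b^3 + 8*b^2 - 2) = -56*b^5 + 71*b^4 + 41*b^3 - 72*b^2 + 2*b + 14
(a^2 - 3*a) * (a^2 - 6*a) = a^4 - 9*a^3 + 18*a^2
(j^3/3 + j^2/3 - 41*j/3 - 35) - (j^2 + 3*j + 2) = j^3/3 - 2*j^2/3 - 50*j/3 - 37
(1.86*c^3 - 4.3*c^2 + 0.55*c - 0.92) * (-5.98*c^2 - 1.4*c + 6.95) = -11.1228*c^5 + 23.11*c^4 + 15.658*c^3 - 25.1534*c^2 + 5.1105*c - 6.394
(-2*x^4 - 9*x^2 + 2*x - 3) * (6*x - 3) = -12*x^5 + 6*x^4 - 54*x^3 + 39*x^2 - 24*x + 9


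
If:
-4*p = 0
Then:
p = 0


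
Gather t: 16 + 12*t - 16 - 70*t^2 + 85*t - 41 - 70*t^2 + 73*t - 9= -140*t^2 + 170*t - 50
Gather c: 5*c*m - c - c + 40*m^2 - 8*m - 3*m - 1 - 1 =c*(5*m - 2) + 40*m^2 - 11*m - 2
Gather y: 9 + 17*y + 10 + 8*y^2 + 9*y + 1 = 8*y^2 + 26*y + 20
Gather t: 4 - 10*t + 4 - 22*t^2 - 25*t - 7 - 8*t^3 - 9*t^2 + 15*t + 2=-8*t^3 - 31*t^2 - 20*t + 3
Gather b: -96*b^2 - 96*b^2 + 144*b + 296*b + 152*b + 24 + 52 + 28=-192*b^2 + 592*b + 104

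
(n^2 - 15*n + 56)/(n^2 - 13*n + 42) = (n - 8)/(n - 6)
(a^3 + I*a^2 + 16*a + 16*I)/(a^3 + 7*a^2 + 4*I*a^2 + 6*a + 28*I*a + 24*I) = (a^2 - 3*I*a + 4)/(a^2 + 7*a + 6)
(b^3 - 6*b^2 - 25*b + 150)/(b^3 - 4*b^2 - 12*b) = (b^2 - 25)/(b*(b + 2))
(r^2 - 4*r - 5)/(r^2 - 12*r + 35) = (r + 1)/(r - 7)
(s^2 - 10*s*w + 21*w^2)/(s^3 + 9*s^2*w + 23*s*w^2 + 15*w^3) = (s^2 - 10*s*w + 21*w^2)/(s^3 + 9*s^2*w + 23*s*w^2 + 15*w^3)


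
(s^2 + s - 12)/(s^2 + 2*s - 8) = (s - 3)/(s - 2)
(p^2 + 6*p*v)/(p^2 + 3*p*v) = (p + 6*v)/(p + 3*v)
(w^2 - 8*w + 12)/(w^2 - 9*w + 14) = (w - 6)/(w - 7)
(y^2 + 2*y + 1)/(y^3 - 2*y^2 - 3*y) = (y + 1)/(y*(y - 3))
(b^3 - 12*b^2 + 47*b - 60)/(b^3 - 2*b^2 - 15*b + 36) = (b^2 - 9*b + 20)/(b^2 + b - 12)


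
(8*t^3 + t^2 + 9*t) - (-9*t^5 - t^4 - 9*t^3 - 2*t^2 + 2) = 9*t^5 + t^4 + 17*t^3 + 3*t^2 + 9*t - 2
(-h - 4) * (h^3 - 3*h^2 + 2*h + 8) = -h^4 - h^3 + 10*h^2 - 16*h - 32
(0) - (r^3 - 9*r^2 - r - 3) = -r^3 + 9*r^2 + r + 3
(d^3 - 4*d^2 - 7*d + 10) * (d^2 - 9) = d^5 - 4*d^4 - 16*d^3 + 46*d^2 + 63*d - 90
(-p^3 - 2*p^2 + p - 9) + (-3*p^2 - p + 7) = -p^3 - 5*p^2 - 2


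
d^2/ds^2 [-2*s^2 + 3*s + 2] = -4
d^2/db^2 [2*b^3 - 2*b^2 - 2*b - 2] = 12*b - 4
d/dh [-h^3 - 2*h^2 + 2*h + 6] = -3*h^2 - 4*h + 2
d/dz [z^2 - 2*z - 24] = 2*z - 2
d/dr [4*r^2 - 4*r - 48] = 8*r - 4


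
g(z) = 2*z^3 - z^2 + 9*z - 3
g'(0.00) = 9.00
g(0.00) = -3.00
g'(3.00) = 57.00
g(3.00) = 69.00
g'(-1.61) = 27.77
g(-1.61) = -28.43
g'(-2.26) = 44.17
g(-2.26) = -51.53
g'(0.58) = 9.86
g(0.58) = 2.27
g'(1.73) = 23.50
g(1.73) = 19.93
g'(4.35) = 113.84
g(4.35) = 181.85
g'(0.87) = 11.80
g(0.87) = 5.39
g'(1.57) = 20.65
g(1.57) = 16.40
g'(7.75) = 353.88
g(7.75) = 937.66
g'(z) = 6*z^2 - 2*z + 9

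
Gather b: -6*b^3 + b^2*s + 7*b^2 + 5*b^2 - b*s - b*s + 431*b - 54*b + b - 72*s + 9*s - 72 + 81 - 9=-6*b^3 + b^2*(s + 12) + b*(378 - 2*s) - 63*s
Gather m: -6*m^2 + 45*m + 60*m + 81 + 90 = -6*m^2 + 105*m + 171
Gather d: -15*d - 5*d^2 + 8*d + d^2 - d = -4*d^2 - 8*d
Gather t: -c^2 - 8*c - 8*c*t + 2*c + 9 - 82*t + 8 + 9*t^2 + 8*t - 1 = -c^2 - 6*c + 9*t^2 + t*(-8*c - 74) + 16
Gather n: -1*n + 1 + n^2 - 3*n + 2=n^2 - 4*n + 3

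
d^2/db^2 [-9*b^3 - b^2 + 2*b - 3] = -54*b - 2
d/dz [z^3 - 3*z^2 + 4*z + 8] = 3*z^2 - 6*z + 4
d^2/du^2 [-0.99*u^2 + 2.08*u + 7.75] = -1.98000000000000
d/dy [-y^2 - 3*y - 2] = -2*y - 3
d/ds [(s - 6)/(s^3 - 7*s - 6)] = (s^3 - 7*s - (s - 6)*(3*s^2 - 7) - 6)/(-s^3 + 7*s + 6)^2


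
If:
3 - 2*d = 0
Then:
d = 3/2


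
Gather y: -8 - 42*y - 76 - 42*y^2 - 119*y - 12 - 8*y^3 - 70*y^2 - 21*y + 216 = -8*y^3 - 112*y^2 - 182*y + 120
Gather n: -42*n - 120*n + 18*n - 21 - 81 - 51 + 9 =-144*n - 144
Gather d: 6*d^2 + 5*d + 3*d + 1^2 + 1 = 6*d^2 + 8*d + 2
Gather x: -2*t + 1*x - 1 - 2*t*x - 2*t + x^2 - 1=-4*t + x^2 + x*(1 - 2*t) - 2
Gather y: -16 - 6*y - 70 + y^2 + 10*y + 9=y^2 + 4*y - 77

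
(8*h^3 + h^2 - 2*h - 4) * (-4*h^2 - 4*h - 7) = -32*h^5 - 36*h^4 - 52*h^3 + 17*h^2 + 30*h + 28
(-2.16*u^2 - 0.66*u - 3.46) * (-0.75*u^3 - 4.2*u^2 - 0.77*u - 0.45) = 1.62*u^5 + 9.567*u^4 + 7.0302*u^3 + 16.0122*u^2 + 2.9612*u + 1.557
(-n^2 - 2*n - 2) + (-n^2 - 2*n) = -2*n^2 - 4*n - 2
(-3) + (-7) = -10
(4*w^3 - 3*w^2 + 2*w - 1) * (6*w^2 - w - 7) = 24*w^5 - 22*w^4 - 13*w^3 + 13*w^2 - 13*w + 7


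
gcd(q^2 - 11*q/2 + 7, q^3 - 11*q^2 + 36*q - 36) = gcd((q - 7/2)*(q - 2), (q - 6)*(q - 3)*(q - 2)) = q - 2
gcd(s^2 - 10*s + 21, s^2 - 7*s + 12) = s - 3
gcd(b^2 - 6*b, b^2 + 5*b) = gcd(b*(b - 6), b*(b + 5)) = b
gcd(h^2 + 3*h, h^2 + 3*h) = h^2 + 3*h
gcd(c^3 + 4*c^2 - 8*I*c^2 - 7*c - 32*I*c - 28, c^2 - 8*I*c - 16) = 1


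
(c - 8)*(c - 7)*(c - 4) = c^3 - 19*c^2 + 116*c - 224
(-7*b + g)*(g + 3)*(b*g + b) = -7*b^2*g^2 - 28*b^2*g - 21*b^2 + b*g^3 + 4*b*g^2 + 3*b*g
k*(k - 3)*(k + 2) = k^3 - k^2 - 6*k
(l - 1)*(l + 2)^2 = l^3 + 3*l^2 - 4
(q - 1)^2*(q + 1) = q^3 - q^2 - q + 1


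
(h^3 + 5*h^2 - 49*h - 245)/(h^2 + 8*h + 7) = (h^2 - 2*h - 35)/(h + 1)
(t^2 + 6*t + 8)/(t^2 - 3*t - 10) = (t + 4)/(t - 5)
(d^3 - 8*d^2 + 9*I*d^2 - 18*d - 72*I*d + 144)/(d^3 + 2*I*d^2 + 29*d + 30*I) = (d^2 + d*(-8 + 3*I) - 24*I)/(d^2 - 4*I*d + 5)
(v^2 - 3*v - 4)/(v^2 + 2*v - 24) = (v + 1)/(v + 6)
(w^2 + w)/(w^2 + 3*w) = (w + 1)/(w + 3)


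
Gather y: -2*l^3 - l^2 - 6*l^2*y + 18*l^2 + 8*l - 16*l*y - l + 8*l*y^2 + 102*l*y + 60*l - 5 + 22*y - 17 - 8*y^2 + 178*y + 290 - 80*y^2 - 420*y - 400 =-2*l^3 + 17*l^2 + 67*l + y^2*(8*l - 88) + y*(-6*l^2 + 86*l - 220) - 132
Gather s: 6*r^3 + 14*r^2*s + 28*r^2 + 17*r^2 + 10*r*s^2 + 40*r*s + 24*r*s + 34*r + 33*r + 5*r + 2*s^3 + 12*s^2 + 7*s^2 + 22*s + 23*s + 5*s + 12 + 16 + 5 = 6*r^3 + 45*r^2 + 72*r + 2*s^3 + s^2*(10*r + 19) + s*(14*r^2 + 64*r + 50) + 33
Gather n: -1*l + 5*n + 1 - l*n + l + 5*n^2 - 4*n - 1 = 5*n^2 + n*(1 - l)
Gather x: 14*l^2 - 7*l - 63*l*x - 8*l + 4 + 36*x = 14*l^2 - 15*l + x*(36 - 63*l) + 4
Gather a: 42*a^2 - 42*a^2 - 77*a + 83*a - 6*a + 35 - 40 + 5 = 0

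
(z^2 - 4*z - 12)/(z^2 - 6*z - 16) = (z - 6)/(z - 8)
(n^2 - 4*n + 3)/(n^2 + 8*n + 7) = (n^2 - 4*n + 3)/(n^2 + 8*n + 7)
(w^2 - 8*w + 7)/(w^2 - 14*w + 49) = (w - 1)/(w - 7)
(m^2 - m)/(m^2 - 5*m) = (m - 1)/(m - 5)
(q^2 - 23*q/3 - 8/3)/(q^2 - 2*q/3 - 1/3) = (q - 8)/(q - 1)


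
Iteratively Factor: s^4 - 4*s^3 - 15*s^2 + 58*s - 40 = (s - 5)*(s^3 + s^2 - 10*s + 8) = (s - 5)*(s + 4)*(s^2 - 3*s + 2) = (s - 5)*(s - 1)*(s + 4)*(s - 2)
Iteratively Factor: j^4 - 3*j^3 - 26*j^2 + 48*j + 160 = (j + 4)*(j^3 - 7*j^2 + 2*j + 40) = (j - 4)*(j + 4)*(j^2 - 3*j - 10) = (j - 5)*(j - 4)*(j + 4)*(j + 2)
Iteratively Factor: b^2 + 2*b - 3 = (b + 3)*(b - 1)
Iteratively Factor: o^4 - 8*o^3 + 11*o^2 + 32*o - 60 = (o - 2)*(o^3 - 6*o^2 - o + 30) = (o - 3)*(o - 2)*(o^2 - 3*o - 10) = (o - 3)*(o - 2)*(o + 2)*(o - 5)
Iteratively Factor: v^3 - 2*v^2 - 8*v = (v - 4)*(v^2 + 2*v) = (v - 4)*(v + 2)*(v)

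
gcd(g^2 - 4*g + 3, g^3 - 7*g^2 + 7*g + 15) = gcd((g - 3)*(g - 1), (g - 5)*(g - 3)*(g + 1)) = g - 3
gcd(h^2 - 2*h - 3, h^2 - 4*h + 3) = h - 3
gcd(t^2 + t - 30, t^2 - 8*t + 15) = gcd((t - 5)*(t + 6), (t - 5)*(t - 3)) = t - 5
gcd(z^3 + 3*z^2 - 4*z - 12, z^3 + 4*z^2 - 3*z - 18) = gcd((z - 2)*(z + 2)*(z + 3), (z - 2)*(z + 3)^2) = z^2 + z - 6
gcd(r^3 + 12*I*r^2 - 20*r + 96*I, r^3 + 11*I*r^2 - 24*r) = r + 8*I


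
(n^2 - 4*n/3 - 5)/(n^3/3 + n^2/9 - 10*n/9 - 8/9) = 3*(3*n^2 - 4*n - 15)/(3*n^3 + n^2 - 10*n - 8)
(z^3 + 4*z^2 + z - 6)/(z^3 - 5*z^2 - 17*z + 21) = (z + 2)/(z - 7)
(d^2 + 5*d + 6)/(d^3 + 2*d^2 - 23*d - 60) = (d + 2)/(d^2 - d - 20)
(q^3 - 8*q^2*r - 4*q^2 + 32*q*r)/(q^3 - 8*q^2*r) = (q - 4)/q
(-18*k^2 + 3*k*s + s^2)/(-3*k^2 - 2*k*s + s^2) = (6*k + s)/(k + s)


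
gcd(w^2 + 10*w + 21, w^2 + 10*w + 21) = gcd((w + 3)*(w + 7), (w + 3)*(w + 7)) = w^2 + 10*w + 21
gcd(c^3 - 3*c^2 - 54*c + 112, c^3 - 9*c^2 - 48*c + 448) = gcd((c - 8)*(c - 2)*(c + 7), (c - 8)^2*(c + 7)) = c^2 - c - 56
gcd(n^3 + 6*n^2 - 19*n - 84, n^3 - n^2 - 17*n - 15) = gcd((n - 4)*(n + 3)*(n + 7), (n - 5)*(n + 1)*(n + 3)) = n + 3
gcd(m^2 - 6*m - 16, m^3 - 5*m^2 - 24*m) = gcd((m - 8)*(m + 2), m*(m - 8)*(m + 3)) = m - 8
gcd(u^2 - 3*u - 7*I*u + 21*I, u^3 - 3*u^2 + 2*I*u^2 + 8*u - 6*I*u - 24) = u - 3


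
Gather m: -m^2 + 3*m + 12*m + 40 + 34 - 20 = -m^2 + 15*m + 54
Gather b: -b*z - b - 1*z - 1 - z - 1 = b*(-z - 1) - 2*z - 2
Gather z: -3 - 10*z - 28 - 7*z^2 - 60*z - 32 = -7*z^2 - 70*z - 63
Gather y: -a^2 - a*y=-a^2 - a*y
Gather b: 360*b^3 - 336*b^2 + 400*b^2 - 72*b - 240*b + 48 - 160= 360*b^3 + 64*b^2 - 312*b - 112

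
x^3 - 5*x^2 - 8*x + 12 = (x - 6)*(x - 1)*(x + 2)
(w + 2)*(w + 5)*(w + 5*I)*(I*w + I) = I*w^4 - 5*w^3 + 8*I*w^3 - 40*w^2 + 17*I*w^2 - 85*w + 10*I*w - 50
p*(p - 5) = p^2 - 5*p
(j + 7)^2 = j^2 + 14*j + 49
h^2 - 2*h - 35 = (h - 7)*(h + 5)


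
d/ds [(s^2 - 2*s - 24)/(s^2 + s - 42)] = 3/(s^2 + 14*s + 49)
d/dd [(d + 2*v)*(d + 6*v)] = 2*d + 8*v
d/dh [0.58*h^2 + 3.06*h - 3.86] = 1.16*h + 3.06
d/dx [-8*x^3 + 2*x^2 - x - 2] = -24*x^2 + 4*x - 1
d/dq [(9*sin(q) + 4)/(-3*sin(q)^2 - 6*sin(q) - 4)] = 3*(9*sin(q)^2 + 8*sin(q) - 4)*cos(q)/(3*sin(q)^2 + 6*sin(q) + 4)^2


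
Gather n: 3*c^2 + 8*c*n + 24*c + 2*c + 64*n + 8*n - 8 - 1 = 3*c^2 + 26*c + n*(8*c + 72) - 9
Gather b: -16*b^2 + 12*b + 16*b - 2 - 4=-16*b^2 + 28*b - 6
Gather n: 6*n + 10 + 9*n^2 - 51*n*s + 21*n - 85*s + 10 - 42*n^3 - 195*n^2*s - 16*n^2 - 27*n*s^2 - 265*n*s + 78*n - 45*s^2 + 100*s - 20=-42*n^3 + n^2*(-195*s - 7) + n*(-27*s^2 - 316*s + 105) - 45*s^2 + 15*s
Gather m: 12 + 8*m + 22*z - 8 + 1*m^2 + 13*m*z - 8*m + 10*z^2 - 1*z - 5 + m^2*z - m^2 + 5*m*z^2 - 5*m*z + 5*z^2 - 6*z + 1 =m^2*z + m*(5*z^2 + 8*z) + 15*z^2 + 15*z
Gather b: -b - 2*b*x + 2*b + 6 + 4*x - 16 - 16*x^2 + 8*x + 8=b*(1 - 2*x) - 16*x^2 + 12*x - 2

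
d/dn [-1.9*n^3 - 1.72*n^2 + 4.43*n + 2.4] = -5.7*n^2 - 3.44*n + 4.43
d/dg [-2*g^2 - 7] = -4*g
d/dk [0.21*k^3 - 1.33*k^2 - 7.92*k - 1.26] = 0.63*k^2 - 2.66*k - 7.92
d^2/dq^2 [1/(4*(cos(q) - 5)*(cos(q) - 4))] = (-4*sin(q)^4 + 3*sin(q)^2 - 855*cos(q)/4 + 27*cos(3*q)/4 + 123)/(4*(cos(q) - 5)^3*(cos(q) - 4)^3)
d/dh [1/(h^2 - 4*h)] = 2*(2 - h)/(h^2*(h - 4)^2)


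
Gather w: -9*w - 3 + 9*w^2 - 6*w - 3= 9*w^2 - 15*w - 6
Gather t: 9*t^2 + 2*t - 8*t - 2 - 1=9*t^2 - 6*t - 3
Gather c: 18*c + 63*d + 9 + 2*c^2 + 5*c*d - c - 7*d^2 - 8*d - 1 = 2*c^2 + c*(5*d + 17) - 7*d^2 + 55*d + 8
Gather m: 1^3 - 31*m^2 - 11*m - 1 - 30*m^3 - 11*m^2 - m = -30*m^3 - 42*m^2 - 12*m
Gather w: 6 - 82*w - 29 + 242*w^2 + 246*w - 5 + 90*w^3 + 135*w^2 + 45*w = 90*w^3 + 377*w^2 + 209*w - 28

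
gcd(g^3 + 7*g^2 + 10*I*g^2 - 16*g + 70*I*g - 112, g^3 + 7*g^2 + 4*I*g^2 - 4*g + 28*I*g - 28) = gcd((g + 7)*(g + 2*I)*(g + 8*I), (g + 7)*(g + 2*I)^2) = g^2 + g*(7 + 2*I) + 14*I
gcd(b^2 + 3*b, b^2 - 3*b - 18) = b + 3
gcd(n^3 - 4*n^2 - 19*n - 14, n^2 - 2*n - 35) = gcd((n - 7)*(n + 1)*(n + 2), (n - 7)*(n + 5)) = n - 7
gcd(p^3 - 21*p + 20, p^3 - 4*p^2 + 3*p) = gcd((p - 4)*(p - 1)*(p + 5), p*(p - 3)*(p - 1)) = p - 1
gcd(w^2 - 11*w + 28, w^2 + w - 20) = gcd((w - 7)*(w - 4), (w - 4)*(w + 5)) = w - 4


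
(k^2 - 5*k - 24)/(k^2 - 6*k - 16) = (k + 3)/(k + 2)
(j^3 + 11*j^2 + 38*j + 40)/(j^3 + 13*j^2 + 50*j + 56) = (j + 5)/(j + 7)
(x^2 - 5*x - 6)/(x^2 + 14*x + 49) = (x^2 - 5*x - 6)/(x^2 + 14*x + 49)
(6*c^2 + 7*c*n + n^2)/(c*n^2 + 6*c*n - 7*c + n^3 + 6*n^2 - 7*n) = (6*c + n)/(n^2 + 6*n - 7)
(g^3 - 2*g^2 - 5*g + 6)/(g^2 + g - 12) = (g^2 + g - 2)/(g + 4)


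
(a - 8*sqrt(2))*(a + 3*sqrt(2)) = a^2 - 5*sqrt(2)*a - 48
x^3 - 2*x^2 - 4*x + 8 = (x - 2)^2*(x + 2)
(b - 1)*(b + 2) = b^2 + b - 2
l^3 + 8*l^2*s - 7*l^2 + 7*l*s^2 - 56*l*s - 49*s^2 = (l - 7)*(l + s)*(l + 7*s)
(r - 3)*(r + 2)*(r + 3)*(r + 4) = r^4 + 6*r^3 - r^2 - 54*r - 72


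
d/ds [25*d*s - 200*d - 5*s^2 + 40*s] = 25*d - 10*s + 40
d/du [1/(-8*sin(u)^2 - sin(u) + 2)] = (16*sin(u) + 1)*cos(u)/(8*sin(u)^2 + sin(u) - 2)^2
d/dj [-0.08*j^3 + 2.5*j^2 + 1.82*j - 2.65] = -0.24*j^2 + 5.0*j + 1.82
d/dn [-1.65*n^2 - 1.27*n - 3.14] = -3.3*n - 1.27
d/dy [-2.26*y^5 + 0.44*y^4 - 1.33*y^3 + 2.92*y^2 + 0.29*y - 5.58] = -11.3*y^4 + 1.76*y^3 - 3.99*y^2 + 5.84*y + 0.29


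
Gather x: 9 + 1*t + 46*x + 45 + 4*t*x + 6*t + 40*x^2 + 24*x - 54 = 7*t + 40*x^2 + x*(4*t + 70)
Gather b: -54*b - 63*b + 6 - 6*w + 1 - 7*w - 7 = -117*b - 13*w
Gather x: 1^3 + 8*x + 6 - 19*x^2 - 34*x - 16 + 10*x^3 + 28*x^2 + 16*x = 10*x^3 + 9*x^2 - 10*x - 9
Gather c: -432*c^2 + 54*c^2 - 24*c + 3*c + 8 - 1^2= -378*c^2 - 21*c + 7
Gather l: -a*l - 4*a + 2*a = -a*l - 2*a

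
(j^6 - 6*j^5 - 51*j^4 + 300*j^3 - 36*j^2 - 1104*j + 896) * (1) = j^6 - 6*j^5 - 51*j^4 + 300*j^3 - 36*j^2 - 1104*j + 896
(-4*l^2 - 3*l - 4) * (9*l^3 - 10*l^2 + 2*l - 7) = -36*l^5 + 13*l^4 - 14*l^3 + 62*l^2 + 13*l + 28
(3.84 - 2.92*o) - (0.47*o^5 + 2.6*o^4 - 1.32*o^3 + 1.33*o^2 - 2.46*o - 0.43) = -0.47*o^5 - 2.6*o^4 + 1.32*o^3 - 1.33*o^2 - 0.46*o + 4.27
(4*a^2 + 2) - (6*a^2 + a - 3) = -2*a^2 - a + 5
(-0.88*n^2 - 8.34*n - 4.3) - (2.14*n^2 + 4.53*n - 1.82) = -3.02*n^2 - 12.87*n - 2.48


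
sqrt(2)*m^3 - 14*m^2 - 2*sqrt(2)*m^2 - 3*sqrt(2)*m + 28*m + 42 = (m - 3)*(m - 7*sqrt(2))*(sqrt(2)*m + sqrt(2))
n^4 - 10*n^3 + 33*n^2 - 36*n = n*(n - 4)*(n - 3)^2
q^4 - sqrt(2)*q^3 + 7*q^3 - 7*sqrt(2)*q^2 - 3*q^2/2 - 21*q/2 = q*(q + 7)*(q - 3*sqrt(2)/2)*(q + sqrt(2)/2)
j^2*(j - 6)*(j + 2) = j^4 - 4*j^3 - 12*j^2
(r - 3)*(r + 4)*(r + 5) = r^3 + 6*r^2 - 7*r - 60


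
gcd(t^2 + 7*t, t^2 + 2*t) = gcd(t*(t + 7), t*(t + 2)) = t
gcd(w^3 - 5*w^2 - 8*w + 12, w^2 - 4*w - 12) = w^2 - 4*w - 12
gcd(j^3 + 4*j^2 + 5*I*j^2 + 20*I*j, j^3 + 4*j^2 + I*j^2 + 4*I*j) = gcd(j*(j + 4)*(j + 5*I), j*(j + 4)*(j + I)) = j^2 + 4*j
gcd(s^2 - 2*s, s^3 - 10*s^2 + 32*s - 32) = s - 2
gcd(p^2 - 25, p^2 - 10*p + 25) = p - 5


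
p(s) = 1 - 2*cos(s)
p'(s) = 2*sin(s)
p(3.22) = 2.99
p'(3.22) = -0.16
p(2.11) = 2.03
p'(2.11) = 1.72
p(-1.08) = 0.06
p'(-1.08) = -1.76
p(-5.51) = -0.43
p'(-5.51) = 1.40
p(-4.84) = 0.75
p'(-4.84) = 1.98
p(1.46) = 0.78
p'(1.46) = 1.99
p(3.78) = 2.61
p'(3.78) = -1.19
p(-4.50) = 1.42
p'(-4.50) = 1.96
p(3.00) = 2.98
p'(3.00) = 0.28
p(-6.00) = -0.92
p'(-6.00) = 0.56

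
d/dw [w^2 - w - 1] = 2*w - 1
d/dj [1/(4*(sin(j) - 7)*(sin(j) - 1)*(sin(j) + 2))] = 3*(4*sin(j) + cos(j)^2 + 2)*cos(j)/(4*(sin(j) - 7)^2*(sin(j) - 1)^2*(sin(j) + 2)^2)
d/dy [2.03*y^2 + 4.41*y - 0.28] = 4.06*y + 4.41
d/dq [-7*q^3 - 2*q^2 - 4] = q*(-21*q - 4)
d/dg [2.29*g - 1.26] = 2.29000000000000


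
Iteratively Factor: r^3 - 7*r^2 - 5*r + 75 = (r + 3)*(r^2 - 10*r + 25) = (r - 5)*(r + 3)*(r - 5)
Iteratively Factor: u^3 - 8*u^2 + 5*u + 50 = (u + 2)*(u^2 - 10*u + 25) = (u - 5)*(u + 2)*(u - 5)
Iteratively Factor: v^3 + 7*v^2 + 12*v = (v + 4)*(v^2 + 3*v) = v*(v + 4)*(v + 3)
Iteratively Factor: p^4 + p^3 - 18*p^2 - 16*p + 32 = (p + 2)*(p^3 - p^2 - 16*p + 16) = (p - 4)*(p + 2)*(p^2 + 3*p - 4) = (p - 4)*(p + 2)*(p + 4)*(p - 1)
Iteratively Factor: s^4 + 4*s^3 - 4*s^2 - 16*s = (s)*(s^3 + 4*s^2 - 4*s - 16) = s*(s + 4)*(s^2 - 4) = s*(s + 2)*(s + 4)*(s - 2)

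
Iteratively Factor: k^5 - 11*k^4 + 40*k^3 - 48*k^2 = (k)*(k^4 - 11*k^3 + 40*k^2 - 48*k) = k*(k - 4)*(k^3 - 7*k^2 + 12*k) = k*(k - 4)*(k - 3)*(k^2 - 4*k) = k*(k - 4)^2*(k - 3)*(k)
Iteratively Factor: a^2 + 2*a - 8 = (a + 4)*(a - 2)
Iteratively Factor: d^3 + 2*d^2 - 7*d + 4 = (d - 1)*(d^2 + 3*d - 4) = (d - 1)^2*(d + 4)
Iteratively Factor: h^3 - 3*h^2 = (h)*(h^2 - 3*h) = h^2*(h - 3)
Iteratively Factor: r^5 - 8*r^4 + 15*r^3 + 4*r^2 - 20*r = (r - 2)*(r^4 - 6*r^3 + 3*r^2 + 10*r) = (r - 5)*(r - 2)*(r^3 - r^2 - 2*r) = r*(r - 5)*(r - 2)*(r^2 - r - 2) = r*(r - 5)*(r - 2)*(r + 1)*(r - 2)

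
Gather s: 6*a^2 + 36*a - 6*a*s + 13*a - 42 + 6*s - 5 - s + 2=6*a^2 + 49*a + s*(5 - 6*a) - 45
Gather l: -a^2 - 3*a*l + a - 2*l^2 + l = -a^2 + a - 2*l^2 + l*(1 - 3*a)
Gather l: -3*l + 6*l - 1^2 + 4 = 3*l + 3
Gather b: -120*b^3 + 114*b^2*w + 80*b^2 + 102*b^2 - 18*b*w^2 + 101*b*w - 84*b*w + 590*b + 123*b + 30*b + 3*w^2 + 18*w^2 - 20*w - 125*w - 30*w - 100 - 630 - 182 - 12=-120*b^3 + b^2*(114*w + 182) + b*(-18*w^2 + 17*w + 743) + 21*w^2 - 175*w - 924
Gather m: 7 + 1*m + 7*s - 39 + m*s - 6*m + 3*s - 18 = m*(s - 5) + 10*s - 50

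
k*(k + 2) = k^2 + 2*k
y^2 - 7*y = y*(y - 7)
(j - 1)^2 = j^2 - 2*j + 1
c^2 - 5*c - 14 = (c - 7)*(c + 2)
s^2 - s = s*(s - 1)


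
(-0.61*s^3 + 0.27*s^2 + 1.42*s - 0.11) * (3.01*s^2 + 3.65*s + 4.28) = -1.8361*s^5 - 1.4138*s^4 + 2.6489*s^3 + 6.0075*s^2 + 5.6761*s - 0.4708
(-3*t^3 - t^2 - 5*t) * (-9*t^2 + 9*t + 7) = 27*t^5 - 18*t^4 + 15*t^3 - 52*t^2 - 35*t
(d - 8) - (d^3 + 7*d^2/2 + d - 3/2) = -d^3 - 7*d^2/2 - 13/2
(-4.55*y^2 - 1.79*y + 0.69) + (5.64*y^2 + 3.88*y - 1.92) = 1.09*y^2 + 2.09*y - 1.23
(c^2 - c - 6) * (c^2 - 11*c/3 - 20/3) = c^4 - 14*c^3/3 - 9*c^2 + 86*c/3 + 40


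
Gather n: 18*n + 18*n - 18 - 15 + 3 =36*n - 30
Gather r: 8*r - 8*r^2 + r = -8*r^2 + 9*r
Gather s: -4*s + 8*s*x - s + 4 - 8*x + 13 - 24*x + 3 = s*(8*x - 5) - 32*x + 20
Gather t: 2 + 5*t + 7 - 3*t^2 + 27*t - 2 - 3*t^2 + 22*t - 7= -6*t^2 + 54*t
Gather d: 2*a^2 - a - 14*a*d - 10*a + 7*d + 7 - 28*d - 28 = 2*a^2 - 11*a + d*(-14*a - 21) - 21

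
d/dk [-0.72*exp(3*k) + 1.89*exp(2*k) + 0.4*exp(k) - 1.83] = (-2.16*exp(2*k) + 3.78*exp(k) + 0.4)*exp(k)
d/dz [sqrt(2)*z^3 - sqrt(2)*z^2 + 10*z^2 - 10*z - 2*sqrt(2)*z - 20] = 3*sqrt(2)*z^2 - 2*sqrt(2)*z + 20*z - 10 - 2*sqrt(2)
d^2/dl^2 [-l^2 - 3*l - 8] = -2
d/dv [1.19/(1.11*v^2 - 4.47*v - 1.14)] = (5.3193 - 2.6418*v)/(-1.11*v^2 + 4.47*v + 1.14)^2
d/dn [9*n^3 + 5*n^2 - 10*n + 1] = 27*n^2 + 10*n - 10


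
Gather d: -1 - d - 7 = -d - 8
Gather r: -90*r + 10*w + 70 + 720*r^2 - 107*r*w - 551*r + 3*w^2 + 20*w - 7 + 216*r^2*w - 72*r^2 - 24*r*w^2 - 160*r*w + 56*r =r^2*(216*w + 648) + r*(-24*w^2 - 267*w - 585) + 3*w^2 + 30*w + 63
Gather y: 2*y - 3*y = -y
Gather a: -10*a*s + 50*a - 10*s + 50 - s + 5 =a*(50 - 10*s) - 11*s + 55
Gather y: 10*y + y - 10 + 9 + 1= 11*y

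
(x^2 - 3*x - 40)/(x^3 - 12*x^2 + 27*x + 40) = (x + 5)/(x^2 - 4*x - 5)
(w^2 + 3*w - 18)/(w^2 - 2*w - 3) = (w + 6)/(w + 1)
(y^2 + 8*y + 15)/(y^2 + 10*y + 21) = (y + 5)/(y + 7)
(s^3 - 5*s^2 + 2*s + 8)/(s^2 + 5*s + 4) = (s^2 - 6*s + 8)/(s + 4)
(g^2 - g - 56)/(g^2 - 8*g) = (g + 7)/g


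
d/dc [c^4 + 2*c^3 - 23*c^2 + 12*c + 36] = 4*c^3 + 6*c^2 - 46*c + 12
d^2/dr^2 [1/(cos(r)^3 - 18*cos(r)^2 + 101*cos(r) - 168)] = ((407*cos(r) - 144*cos(2*r) + 9*cos(3*r))*(cos(r)^3 - 18*cos(r)^2 + 101*cos(r) - 168)/4 + 2*(3*cos(r)^2 - 36*cos(r) + 101)^2*sin(r)^2)/(cos(r)^3 - 18*cos(r)^2 + 101*cos(r) - 168)^3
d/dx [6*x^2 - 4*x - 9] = 12*x - 4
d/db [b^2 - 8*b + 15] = 2*b - 8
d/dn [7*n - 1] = 7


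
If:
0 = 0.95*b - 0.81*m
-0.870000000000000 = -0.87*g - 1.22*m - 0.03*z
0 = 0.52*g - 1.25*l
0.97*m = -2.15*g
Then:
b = 0.896434921264152 - 0.0309115490091087*z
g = 0.0163565847900624*z - 0.474340958911809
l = 0.00680433927266595*z - 0.197325838907313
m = 1.05137429037154 - 0.0362542858748806*z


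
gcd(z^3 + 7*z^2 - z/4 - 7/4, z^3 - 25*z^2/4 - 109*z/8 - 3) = 1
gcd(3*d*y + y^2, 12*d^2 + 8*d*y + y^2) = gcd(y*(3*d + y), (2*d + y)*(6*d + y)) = 1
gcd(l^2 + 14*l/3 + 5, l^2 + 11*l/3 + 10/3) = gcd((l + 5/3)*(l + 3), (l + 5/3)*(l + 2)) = l + 5/3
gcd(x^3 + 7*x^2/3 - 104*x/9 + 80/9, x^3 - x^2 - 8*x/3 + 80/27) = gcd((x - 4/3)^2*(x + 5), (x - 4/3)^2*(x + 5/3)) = x^2 - 8*x/3 + 16/9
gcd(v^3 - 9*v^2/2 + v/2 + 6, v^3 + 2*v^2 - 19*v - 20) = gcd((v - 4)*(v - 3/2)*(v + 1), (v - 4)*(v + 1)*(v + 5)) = v^2 - 3*v - 4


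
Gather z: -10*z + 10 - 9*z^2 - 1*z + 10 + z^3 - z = z^3 - 9*z^2 - 12*z + 20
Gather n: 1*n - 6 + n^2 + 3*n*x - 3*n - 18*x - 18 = n^2 + n*(3*x - 2) - 18*x - 24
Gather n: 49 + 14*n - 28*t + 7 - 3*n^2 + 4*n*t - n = -3*n^2 + n*(4*t + 13) - 28*t + 56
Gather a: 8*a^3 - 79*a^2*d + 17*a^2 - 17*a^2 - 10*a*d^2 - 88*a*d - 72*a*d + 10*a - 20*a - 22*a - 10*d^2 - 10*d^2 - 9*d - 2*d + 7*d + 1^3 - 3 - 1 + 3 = 8*a^3 - 79*a^2*d + a*(-10*d^2 - 160*d - 32) - 20*d^2 - 4*d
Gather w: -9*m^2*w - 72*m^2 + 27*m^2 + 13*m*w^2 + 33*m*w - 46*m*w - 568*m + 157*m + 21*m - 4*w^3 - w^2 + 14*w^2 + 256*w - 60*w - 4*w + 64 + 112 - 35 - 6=-45*m^2 - 390*m - 4*w^3 + w^2*(13*m + 13) + w*(-9*m^2 - 13*m + 192) + 135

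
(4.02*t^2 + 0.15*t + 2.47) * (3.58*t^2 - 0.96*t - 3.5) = 14.3916*t^4 - 3.3222*t^3 - 5.3714*t^2 - 2.8962*t - 8.645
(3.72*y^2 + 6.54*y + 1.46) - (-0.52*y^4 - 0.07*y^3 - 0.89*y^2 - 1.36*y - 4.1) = 0.52*y^4 + 0.07*y^3 + 4.61*y^2 + 7.9*y + 5.56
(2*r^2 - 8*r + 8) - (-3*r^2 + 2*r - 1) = 5*r^2 - 10*r + 9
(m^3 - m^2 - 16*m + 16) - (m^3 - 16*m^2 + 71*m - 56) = 15*m^2 - 87*m + 72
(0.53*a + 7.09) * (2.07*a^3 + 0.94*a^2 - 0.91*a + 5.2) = 1.0971*a^4 + 15.1745*a^3 + 6.1823*a^2 - 3.6959*a + 36.868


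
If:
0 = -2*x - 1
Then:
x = -1/2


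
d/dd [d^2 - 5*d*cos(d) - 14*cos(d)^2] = 5*d*sin(d) + 2*d + 14*sin(2*d) - 5*cos(d)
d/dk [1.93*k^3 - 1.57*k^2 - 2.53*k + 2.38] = 5.79*k^2 - 3.14*k - 2.53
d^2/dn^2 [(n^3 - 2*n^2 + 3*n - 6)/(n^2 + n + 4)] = 4*(n^3 + 9*n^2 - 3*n - 13)/(n^6 + 3*n^5 + 15*n^4 + 25*n^3 + 60*n^2 + 48*n + 64)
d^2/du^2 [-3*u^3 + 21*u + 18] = -18*u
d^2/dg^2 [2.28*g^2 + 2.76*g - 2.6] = 4.56000000000000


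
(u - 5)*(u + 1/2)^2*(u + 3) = u^4 - u^3 - 67*u^2/4 - 31*u/2 - 15/4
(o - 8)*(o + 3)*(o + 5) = o^3 - 49*o - 120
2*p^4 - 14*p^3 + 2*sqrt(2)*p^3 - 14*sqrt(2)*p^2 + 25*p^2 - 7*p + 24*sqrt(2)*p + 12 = (p - 4)*(p - 3)*(sqrt(2)*p + 1)^2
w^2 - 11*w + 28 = (w - 7)*(w - 4)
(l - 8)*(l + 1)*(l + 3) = l^3 - 4*l^2 - 29*l - 24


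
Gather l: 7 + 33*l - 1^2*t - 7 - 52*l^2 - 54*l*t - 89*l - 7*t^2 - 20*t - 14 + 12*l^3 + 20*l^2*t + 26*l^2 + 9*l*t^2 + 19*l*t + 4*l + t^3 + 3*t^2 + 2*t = 12*l^3 + l^2*(20*t - 26) + l*(9*t^2 - 35*t - 52) + t^3 - 4*t^2 - 19*t - 14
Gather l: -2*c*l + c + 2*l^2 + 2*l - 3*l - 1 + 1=c + 2*l^2 + l*(-2*c - 1)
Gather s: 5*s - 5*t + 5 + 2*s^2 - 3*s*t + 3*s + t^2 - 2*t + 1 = 2*s^2 + s*(8 - 3*t) + t^2 - 7*t + 6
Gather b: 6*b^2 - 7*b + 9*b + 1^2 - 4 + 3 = 6*b^2 + 2*b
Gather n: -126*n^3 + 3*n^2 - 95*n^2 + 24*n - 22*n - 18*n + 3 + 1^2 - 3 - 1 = -126*n^3 - 92*n^2 - 16*n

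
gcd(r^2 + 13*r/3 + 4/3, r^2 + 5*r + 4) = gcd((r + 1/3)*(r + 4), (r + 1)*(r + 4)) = r + 4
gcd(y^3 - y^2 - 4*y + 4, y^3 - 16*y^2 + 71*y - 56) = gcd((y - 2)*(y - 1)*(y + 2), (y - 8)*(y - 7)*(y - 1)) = y - 1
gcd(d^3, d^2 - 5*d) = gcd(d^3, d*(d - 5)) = d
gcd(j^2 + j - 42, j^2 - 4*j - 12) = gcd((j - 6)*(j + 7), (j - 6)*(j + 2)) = j - 6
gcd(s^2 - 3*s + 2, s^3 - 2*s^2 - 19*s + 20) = s - 1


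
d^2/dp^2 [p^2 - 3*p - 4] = 2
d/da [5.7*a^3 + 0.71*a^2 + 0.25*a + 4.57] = 17.1*a^2 + 1.42*a + 0.25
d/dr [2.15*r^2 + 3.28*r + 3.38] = 4.3*r + 3.28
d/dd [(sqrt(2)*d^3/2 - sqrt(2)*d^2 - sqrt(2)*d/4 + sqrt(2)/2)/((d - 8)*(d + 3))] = sqrt(2)*(2*d^4 - 20*d^3 - 123*d^2 + 188*d + 34)/(4*(d^4 - 10*d^3 - 23*d^2 + 240*d + 576))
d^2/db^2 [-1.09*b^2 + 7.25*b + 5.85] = -2.18000000000000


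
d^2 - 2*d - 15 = (d - 5)*(d + 3)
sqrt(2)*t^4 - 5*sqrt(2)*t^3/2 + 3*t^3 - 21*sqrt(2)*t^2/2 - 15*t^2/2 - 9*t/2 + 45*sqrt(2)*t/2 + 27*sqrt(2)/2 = (t - 3)*(t - 3*sqrt(2)/2)*(t + 3*sqrt(2))*(sqrt(2)*t + sqrt(2)/2)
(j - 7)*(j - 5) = j^2 - 12*j + 35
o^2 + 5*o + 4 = (o + 1)*(o + 4)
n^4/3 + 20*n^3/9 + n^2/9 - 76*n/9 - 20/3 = (n/3 + 1/3)*(n - 2)*(n + 5/3)*(n + 6)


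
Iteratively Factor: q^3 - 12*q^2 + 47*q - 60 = (q - 4)*(q^2 - 8*q + 15) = (q - 5)*(q - 4)*(q - 3)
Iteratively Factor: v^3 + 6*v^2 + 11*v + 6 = (v + 1)*(v^2 + 5*v + 6) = (v + 1)*(v + 2)*(v + 3)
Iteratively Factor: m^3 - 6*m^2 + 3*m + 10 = (m + 1)*(m^2 - 7*m + 10) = (m - 5)*(m + 1)*(m - 2)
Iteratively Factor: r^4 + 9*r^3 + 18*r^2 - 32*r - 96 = (r + 4)*(r^3 + 5*r^2 - 2*r - 24) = (r - 2)*(r + 4)*(r^2 + 7*r + 12) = (r - 2)*(r + 3)*(r + 4)*(r + 4)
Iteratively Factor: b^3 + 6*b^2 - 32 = (b + 4)*(b^2 + 2*b - 8) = (b - 2)*(b + 4)*(b + 4)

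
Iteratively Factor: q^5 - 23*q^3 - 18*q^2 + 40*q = (q + 2)*(q^4 - 2*q^3 - 19*q^2 + 20*q) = q*(q + 2)*(q^3 - 2*q^2 - 19*q + 20) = q*(q + 2)*(q + 4)*(q^2 - 6*q + 5) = q*(q - 1)*(q + 2)*(q + 4)*(q - 5)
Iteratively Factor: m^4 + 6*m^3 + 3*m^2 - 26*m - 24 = (m - 2)*(m^3 + 8*m^2 + 19*m + 12) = (m - 2)*(m + 1)*(m^2 + 7*m + 12) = (m - 2)*(m + 1)*(m + 4)*(m + 3)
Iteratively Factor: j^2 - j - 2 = (j + 1)*(j - 2)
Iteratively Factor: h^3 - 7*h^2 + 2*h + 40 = (h + 2)*(h^2 - 9*h + 20) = (h - 5)*(h + 2)*(h - 4)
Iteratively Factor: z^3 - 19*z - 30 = (z - 5)*(z^2 + 5*z + 6) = (z - 5)*(z + 3)*(z + 2)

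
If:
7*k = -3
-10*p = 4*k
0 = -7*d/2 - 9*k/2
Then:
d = 27/49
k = -3/7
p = 6/35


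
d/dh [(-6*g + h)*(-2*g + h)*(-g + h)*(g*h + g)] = g*(-12*g^3 + 40*g^2*h + 20*g^2 - 27*g*h^2 - 18*g*h + 4*h^3 + 3*h^2)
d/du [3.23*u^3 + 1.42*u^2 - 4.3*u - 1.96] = 9.69*u^2 + 2.84*u - 4.3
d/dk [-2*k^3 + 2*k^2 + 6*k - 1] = -6*k^2 + 4*k + 6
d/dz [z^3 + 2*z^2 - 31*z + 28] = 3*z^2 + 4*z - 31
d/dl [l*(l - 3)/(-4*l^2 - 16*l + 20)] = (-7*l^2 + 10*l - 15)/(4*(l^4 + 8*l^3 + 6*l^2 - 40*l + 25))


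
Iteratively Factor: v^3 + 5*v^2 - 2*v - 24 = (v + 3)*(v^2 + 2*v - 8) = (v - 2)*(v + 3)*(v + 4)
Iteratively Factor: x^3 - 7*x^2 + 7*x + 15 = (x - 3)*(x^2 - 4*x - 5) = (x - 3)*(x + 1)*(x - 5)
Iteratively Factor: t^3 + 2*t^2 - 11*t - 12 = (t + 4)*(t^2 - 2*t - 3) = (t - 3)*(t + 4)*(t + 1)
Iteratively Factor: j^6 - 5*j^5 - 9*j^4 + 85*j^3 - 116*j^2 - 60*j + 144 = (j - 3)*(j^5 - 2*j^4 - 15*j^3 + 40*j^2 + 4*j - 48) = (j - 3)*(j + 1)*(j^4 - 3*j^3 - 12*j^2 + 52*j - 48) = (j - 3)*(j - 2)*(j + 1)*(j^3 - j^2 - 14*j + 24) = (j - 3)^2*(j - 2)*(j + 1)*(j^2 + 2*j - 8) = (j - 3)^2*(j - 2)^2*(j + 1)*(j + 4)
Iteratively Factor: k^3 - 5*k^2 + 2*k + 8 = (k + 1)*(k^2 - 6*k + 8) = (k - 4)*(k + 1)*(k - 2)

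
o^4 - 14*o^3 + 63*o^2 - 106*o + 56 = (o - 7)*(o - 4)*(o - 2)*(o - 1)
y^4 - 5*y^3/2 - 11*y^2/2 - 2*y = y*(y - 4)*(y + 1/2)*(y + 1)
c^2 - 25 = (c - 5)*(c + 5)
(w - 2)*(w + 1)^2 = w^3 - 3*w - 2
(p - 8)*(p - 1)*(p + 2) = p^3 - 7*p^2 - 10*p + 16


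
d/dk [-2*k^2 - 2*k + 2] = -4*k - 2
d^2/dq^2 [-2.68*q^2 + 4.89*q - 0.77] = -5.36000000000000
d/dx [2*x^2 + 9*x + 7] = 4*x + 9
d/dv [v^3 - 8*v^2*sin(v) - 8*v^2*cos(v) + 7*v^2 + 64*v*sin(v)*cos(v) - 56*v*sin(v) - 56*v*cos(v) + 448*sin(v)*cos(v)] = -8*sqrt(2)*v^2*cos(v + pi/4) + 3*v^2 + 40*v*sin(v) - 72*v*cos(v) + 64*v*cos(2*v) + 14*v + 32*sin(2*v) - 56*sqrt(2)*sin(v + pi/4) + 448*cos(2*v)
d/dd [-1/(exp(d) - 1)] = 1/(4*sinh(d/2)^2)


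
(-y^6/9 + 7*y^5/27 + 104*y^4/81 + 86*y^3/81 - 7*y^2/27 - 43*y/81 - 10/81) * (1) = -y^6/9 + 7*y^5/27 + 104*y^4/81 + 86*y^3/81 - 7*y^2/27 - 43*y/81 - 10/81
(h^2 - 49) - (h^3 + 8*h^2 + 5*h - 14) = -h^3 - 7*h^2 - 5*h - 35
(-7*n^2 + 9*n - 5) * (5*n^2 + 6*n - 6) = -35*n^4 + 3*n^3 + 71*n^2 - 84*n + 30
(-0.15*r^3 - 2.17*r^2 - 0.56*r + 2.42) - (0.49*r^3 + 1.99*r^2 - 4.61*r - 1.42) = -0.64*r^3 - 4.16*r^2 + 4.05*r + 3.84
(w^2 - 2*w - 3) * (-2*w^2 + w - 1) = -2*w^4 + 5*w^3 + 3*w^2 - w + 3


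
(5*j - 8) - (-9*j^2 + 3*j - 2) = 9*j^2 + 2*j - 6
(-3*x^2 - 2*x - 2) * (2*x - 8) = -6*x^3 + 20*x^2 + 12*x + 16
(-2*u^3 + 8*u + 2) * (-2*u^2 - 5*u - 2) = 4*u^5 + 10*u^4 - 12*u^3 - 44*u^2 - 26*u - 4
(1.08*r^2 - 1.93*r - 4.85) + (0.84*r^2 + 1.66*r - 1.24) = 1.92*r^2 - 0.27*r - 6.09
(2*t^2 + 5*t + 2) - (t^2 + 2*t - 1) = t^2 + 3*t + 3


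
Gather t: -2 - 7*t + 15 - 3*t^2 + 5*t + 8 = -3*t^2 - 2*t + 21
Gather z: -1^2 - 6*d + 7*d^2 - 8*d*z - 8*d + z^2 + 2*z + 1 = 7*d^2 - 14*d + z^2 + z*(2 - 8*d)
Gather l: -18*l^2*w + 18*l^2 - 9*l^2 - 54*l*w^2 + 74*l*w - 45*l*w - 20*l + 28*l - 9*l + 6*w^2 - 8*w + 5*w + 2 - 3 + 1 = l^2*(9 - 18*w) + l*(-54*w^2 + 29*w - 1) + 6*w^2 - 3*w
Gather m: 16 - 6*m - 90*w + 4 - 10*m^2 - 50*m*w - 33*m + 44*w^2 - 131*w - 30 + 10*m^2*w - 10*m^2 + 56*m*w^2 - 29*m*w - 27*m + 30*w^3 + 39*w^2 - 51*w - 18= m^2*(10*w - 20) + m*(56*w^2 - 79*w - 66) + 30*w^3 + 83*w^2 - 272*w - 28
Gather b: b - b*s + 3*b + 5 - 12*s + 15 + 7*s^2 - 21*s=b*(4 - s) + 7*s^2 - 33*s + 20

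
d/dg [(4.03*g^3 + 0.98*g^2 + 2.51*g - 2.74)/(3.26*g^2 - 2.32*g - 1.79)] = (13.1378*g^4 - 18.6992*g^3 - 32.0973*g^2 + 14.3564*g - 10.8497)/(10.6276*g^4 - 15.1264*g^3 - 6.2884*g^2 + 8.3056*g + 3.2041)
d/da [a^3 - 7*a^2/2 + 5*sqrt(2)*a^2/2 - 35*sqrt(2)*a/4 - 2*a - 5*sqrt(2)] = 3*a^2 - 7*a + 5*sqrt(2)*a - 35*sqrt(2)/4 - 2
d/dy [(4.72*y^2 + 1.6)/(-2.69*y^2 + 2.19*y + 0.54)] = (10.3368*y^2 + 13.7056*y - 3.504)/(7.2361*y^4 - 11.7822*y^3 + 1.8909*y^2 + 2.3652*y + 0.2916)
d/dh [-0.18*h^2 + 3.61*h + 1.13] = 3.61 - 0.36*h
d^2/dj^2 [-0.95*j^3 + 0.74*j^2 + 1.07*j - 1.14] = 1.48 - 5.7*j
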